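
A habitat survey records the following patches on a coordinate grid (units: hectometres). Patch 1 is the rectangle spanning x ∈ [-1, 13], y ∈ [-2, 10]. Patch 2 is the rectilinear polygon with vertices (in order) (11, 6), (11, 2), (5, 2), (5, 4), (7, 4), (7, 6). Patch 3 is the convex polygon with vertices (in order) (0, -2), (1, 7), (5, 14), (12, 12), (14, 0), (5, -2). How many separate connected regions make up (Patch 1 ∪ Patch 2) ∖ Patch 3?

(Patch 1 ∪ Patch 2) ∖ Patch 3 splits into 3 disjoint pieces (area 22.0714, area 1.3333, area 7.1111).

3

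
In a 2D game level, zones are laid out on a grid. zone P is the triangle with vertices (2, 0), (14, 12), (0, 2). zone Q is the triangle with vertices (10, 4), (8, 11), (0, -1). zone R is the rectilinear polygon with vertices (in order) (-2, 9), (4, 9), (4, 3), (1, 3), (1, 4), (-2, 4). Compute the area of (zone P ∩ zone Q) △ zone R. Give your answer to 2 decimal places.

|zone P ∩ zone Q| = 16.4268.
|(zone P ∩ zone Q) ∩ zone R| = 1.3203.
|(zone P ∩ zone Q) △ zone R| = 16.4268 + 33 − 2.6407 = 46.79.

46.79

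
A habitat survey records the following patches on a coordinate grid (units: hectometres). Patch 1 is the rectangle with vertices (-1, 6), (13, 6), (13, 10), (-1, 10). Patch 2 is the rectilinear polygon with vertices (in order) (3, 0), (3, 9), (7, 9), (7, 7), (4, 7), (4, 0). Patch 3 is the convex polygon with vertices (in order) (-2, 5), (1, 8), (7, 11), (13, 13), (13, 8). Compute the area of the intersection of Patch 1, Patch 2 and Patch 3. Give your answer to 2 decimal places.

8.90

The intersection is the polygon with vertices (3,9), (7,9), (7,7), (4,7), (4,6.2), (3,6).
By the shoelace formula its area is 8.90.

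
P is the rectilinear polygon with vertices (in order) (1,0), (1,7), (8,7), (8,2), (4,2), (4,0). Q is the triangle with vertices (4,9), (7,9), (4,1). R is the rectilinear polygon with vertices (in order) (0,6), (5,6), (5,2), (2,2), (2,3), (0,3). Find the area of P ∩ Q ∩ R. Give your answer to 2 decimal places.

3.48

The intersection is the polygon with vertices (4.375,2), (4,2), (4,6), (5,6), (5,3.667).
By the shoelace formula its area is 3.48.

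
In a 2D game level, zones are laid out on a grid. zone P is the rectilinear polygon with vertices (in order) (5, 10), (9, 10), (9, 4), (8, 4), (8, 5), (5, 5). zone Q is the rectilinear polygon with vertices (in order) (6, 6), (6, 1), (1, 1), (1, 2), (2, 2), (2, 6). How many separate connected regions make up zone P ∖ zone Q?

zone P ∖ zone Q is a single connected region.

1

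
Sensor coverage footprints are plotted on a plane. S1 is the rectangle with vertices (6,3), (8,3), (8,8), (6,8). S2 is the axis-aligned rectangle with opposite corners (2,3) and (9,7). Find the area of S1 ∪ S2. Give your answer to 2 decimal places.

30.00

By inclusion–exclusion:
Individual areas: |S1| = 10, |S2| = 28.
|S1∩S2|: x∈[6,8], y∈[3,7] → 2·4 = 8.
|S1 ∪ S2| = 38 − 8 = 30.00.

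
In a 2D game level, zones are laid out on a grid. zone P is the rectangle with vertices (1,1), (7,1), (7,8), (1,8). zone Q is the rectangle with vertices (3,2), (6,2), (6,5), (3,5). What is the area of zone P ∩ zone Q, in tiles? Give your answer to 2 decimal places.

9.00

|zone P∩zone Q|: x∈[3,6], y∈[2,5] → 3·3 = 9.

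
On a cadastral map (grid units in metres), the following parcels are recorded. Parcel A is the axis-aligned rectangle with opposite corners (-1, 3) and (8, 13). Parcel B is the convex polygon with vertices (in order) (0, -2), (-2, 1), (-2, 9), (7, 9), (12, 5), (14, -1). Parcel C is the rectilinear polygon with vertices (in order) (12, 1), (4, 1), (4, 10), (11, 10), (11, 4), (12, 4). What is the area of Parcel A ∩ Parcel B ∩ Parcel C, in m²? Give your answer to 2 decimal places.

The intersection is the polygon with vertices (4,3), (4,9), (7,9), (8,8.2), (8,3).
By the shoelace formula its area is 23.60.

23.60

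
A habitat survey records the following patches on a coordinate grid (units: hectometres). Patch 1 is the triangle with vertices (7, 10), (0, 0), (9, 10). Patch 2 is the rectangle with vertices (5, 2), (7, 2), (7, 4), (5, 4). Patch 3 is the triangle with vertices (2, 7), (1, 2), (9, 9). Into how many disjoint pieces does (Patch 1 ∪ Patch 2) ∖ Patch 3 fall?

3

(Patch 1 ∪ Patch 2) ∖ Patch 3 splits into 3 disjoint pieces (area 3.046, area 1.537, area 4).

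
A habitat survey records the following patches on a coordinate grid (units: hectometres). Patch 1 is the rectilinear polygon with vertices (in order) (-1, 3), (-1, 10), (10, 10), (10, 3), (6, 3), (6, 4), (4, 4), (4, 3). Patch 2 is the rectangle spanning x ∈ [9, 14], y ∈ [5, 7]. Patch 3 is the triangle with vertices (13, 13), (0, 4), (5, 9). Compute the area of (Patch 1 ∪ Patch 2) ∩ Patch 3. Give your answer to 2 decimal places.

The region (Patch 1 ∪ Patch 2) ∩ Patch 3 is the polygon with vertices (8.667,10), (0,4), (5,9), (7,10).
By the shoelace formula its area is 7.50.

7.50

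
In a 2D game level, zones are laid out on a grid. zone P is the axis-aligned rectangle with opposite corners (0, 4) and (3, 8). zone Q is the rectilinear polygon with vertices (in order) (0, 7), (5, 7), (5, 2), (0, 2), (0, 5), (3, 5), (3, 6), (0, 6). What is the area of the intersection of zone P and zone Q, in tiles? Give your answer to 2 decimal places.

6.00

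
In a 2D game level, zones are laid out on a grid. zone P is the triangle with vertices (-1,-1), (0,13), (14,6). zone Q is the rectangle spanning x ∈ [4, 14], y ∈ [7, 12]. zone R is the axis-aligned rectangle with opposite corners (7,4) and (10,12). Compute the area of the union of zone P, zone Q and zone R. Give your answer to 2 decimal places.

By inclusion–exclusion:
Individual areas: |zone P| = 101.5, |zone Q| = 50, |zone R| = 24.
|zone P∩zone Q| = 16.
|zone P∩zone R| = 14.231.
|zone Q∩zone R|: x∈[7,10], y∈[7,12] → 3·5 = 15.
|zone P∩zone Q∩zone R| = 5.25.
|zone P ∪ zone Q ∪ zone R| = 175.5 − 45.231 + 5.25 = 135.52.

135.52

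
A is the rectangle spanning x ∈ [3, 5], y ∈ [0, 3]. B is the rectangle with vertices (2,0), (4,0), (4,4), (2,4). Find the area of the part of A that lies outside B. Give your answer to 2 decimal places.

|A∩B|: x∈[3,4], y∈[0,3] → 1·3 = 3.
|A| = 6.
|A ∖ B| = |A| − |A∩B| = 6 − 3 = 3.00.

3.00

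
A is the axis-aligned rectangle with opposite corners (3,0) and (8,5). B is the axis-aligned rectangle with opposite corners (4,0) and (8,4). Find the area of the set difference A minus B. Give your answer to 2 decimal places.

9.00

|A∩B|: x∈[4,8], y∈[0,4] → 4·4 = 16.
|A| = 25.
|A ∖ B| = |A| − |A∩B| = 25 − 16 = 9.00.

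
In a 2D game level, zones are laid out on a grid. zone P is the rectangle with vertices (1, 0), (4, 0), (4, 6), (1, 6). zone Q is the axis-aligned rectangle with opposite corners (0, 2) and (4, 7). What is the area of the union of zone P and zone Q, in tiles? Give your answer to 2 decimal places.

By inclusion–exclusion:
Individual areas: |zone P| = 18, |zone Q| = 20.
|zone P∩zone Q|: x∈[1,4], y∈[2,6] → 3·4 = 12.
|zone P ∪ zone Q| = 38 − 12 = 26.00.

26.00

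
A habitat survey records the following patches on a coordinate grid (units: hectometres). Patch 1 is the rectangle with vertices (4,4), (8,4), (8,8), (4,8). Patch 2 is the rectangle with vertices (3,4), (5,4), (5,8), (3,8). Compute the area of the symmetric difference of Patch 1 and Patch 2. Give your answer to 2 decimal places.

|Patch 1∩Patch 2|: x∈[4,5], y∈[4,8] → 1·4 = 4.
|Patch 1 △ Patch 2| = |Patch 1| + |Patch 2| − 2·|Patch 1∩Patch 2| = 16 + 8 − 8 = 16.00.

16.00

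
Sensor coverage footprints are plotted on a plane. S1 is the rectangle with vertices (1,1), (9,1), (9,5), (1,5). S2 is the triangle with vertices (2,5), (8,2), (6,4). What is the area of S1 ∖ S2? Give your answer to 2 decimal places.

|S1| = 32, |S1∩S2| = 3.
|S1 ∖ S2| = |S1| − |S1∩S2| = 32 − 3 = 29.00.

29.00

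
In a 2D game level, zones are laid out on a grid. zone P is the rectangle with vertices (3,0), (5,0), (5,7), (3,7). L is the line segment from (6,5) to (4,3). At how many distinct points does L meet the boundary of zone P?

The segment meets the boundary at (5,4).

1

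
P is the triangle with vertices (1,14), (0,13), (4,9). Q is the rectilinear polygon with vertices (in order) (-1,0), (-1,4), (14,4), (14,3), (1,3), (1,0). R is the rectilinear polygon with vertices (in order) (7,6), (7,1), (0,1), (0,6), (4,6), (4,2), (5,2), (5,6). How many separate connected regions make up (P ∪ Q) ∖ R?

(P ∪ Q) ∖ R splits into 4 disjoint pieces (area 4, area 5, area 1, area 7).

4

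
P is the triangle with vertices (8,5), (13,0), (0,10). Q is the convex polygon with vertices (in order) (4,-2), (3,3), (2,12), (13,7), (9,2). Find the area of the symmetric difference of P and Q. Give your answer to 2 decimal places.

74.33

|P| = 7.5, |Q| = 78.5, |P∩Q| = 5.8371.
|P △ Q| = |P| + |Q| − 2·|P∩Q| = 7.5 + 78.5 − 11.6742 = 74.33.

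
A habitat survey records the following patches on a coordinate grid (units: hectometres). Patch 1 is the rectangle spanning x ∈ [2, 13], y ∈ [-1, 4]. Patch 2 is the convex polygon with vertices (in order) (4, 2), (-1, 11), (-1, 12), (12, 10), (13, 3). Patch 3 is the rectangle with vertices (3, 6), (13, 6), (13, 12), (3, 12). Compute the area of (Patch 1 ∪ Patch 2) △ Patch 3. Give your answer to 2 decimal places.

|Patch 1 ∪ Patch 2| = 134.9603.
|(Patch 1 ∪ Patch 2) ∩ Patch 3| = 43.3736.
|(Patch 1 ∪ Patch 2) △ Patch 3| = 134.9603 + 60 − 86.7473 = 108.21.

108.21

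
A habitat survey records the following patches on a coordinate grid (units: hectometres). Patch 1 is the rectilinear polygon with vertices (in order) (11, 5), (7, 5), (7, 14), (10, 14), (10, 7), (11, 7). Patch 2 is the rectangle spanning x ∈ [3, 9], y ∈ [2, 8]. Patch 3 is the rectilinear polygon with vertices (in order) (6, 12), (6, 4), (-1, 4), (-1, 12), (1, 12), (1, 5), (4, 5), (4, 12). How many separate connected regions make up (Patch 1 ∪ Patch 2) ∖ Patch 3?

(Patch 1 ∪ Patch 2) ∖ Patch 3 splits into 2 disjoint pieces (area 47, area 3).

2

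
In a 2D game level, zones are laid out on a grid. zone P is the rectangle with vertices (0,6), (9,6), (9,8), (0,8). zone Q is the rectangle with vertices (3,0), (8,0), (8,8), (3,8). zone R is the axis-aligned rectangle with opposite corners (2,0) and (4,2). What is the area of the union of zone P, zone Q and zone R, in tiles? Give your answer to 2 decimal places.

50.00

By inclusion–exclusion:
Individual areas: |zone P| = 18, |zone Q| = 40, |zone R| = 4.
|zone P∩zone Q|: x∈[3,8], y∈[6,8] → 5·2 = 10.
|zone P∩zone R| = 0 (no overlap).
|zone Q∩zone R|: x∈[3,4], y∈[0,2] → 1·2 = 2.
|zone P∩zone Q∩zone R| = 0.
|zone P ∪ zone Q ∪ zone R| = 62 − 12 + 0 = 50.00.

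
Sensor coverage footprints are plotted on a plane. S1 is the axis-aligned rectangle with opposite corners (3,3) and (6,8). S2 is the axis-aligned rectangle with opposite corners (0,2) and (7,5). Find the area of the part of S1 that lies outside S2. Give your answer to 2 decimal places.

|S1∩S2|: x∈[3,6], y∈[3,5] → 3·2 = 6.
|S1| = 15.
|S1 ∖ S2| = |S1| − |S1∩S2| = 15 − 6 = 9.00.

9.00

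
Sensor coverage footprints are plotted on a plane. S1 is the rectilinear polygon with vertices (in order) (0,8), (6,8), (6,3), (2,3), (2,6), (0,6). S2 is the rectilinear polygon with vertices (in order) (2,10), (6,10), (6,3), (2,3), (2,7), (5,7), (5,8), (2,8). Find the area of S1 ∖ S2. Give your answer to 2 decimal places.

7.00

|S1| = 24, |S1∩S2| = 17.
|S1 ∖ S2| = |S1| − |S1∩S2| = 24 − 17 = 7.00.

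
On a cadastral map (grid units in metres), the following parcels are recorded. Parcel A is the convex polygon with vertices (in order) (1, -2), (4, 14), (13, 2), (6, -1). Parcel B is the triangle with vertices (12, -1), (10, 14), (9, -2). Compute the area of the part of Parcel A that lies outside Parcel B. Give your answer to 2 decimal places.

|Parcel A| = 94, |Parcel A∩Parcel B| = 9.7637.
|Parcel A ∖ Parcel B| = |Parcel A| − |Parcel A∩Parcel B| = 94 − 9.7637 = 84.24.

84.24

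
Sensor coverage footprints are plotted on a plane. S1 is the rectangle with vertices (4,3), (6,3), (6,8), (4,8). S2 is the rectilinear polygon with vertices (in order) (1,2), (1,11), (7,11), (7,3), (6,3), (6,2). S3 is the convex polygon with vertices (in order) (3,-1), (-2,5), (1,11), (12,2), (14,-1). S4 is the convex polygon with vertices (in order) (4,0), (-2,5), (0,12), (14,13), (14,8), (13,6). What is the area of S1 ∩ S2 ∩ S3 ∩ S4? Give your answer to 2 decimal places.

9.27

The intersection is the polygon with vertices (4.667,8), (6,6.909), (6,3), (4,3), (4,8).
By the shoelace formula its area is 9.27.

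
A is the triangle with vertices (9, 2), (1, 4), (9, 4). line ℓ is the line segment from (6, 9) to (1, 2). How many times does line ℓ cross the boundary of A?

2

The segment meets the boundary at (2.212,3.697), (2.429,4).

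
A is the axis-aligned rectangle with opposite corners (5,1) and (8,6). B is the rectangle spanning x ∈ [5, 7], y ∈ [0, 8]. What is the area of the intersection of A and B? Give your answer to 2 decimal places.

10.00

|A∩B|: x∈[5,7], y∈[1,6] → 2·5 = 10.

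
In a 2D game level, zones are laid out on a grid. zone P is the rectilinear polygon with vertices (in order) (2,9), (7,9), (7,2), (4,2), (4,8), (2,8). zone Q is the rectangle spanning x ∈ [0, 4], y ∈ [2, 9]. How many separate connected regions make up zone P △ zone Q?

1

zone P △ zone Q is a single connected region.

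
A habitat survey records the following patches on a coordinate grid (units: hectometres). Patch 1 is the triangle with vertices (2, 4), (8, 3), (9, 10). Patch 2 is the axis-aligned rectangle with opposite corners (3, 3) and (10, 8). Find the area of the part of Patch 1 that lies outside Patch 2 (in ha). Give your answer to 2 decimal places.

2.56

|Patch 1| = 21.5, |Patch 1∩Patch 2| = 18.9405.
|Patch 1 ∖ Patch 2| = |Patch 1| − |Patch 1∩Patch 2| = 21.5 − 18.9405 = 2.56.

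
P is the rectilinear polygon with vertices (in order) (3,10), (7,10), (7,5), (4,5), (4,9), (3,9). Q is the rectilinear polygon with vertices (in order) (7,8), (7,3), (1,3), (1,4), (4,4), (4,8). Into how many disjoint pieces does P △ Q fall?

P △ Q splits into 2 disjoint pieces (area 7, area 9).

2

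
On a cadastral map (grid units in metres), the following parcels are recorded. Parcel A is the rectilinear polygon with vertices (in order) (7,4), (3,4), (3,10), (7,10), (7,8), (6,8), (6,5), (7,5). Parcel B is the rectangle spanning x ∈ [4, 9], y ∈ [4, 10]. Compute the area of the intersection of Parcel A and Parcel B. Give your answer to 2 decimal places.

The intersection is the polygon with vertices (4,4), (4,10), (7,10), (7,8), (6,8), (6,5), (7,5), (7,4).
By the shoelace formula its area is 15.00.

15.00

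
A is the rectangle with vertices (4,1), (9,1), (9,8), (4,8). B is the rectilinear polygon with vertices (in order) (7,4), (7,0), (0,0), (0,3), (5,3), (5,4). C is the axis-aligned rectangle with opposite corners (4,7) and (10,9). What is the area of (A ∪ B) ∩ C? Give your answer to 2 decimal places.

5.00

The region (A ∪ B) ∩ C is the polygon with vertices (9,8), (9,7), (4,7), (4,8).
By the shoelace formula its area is 5.00.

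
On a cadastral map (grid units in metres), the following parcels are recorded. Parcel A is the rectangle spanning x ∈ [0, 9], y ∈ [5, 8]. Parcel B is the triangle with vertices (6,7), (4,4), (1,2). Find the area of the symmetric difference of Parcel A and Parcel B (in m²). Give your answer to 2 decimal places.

28.17

|Parcel A| = 27, |Parcel B| = 2.5, |Parcel A∩Parcel B| = 0.6667.
|Parcel A △ Parcel B| = |Parcel A| + |Parcel B| − 2·|Parcel A∩Parcel B| = 27 + 2.5 − 1.3333 = 28.17.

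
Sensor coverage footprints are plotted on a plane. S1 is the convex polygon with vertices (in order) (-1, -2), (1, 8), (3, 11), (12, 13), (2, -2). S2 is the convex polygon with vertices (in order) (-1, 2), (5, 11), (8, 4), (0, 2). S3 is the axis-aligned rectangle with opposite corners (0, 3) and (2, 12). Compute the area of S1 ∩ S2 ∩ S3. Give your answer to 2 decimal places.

3.96

The intersection is the polygon with vertices (2,6.5), (2,3), (0,3), (0.143,3.714).
By the shoelace formula its area is 3.96.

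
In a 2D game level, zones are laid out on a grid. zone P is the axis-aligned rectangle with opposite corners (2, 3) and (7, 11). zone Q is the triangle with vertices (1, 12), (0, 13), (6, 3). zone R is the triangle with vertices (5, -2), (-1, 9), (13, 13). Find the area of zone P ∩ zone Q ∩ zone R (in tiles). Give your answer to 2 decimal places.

The intersection is the polygon with vertices (6,3), (2,9.667), (2,9.857), (2.164,9.904).
By the shoelace formula its area is 1.04.

1.04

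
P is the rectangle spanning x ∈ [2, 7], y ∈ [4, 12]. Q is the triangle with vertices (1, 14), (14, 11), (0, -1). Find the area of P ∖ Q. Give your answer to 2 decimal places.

0.58

|P| = 40, |P∩Q| = 39.4167.
|P ∖ Q| = |P| − |P∩Q| = 40 − 39.4167 = 0.58.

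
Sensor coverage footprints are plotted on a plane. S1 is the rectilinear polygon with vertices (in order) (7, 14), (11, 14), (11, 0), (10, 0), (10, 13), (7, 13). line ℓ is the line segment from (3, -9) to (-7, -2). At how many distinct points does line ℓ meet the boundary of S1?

0

The segment lies entirely outside S1 and never meets its boundary.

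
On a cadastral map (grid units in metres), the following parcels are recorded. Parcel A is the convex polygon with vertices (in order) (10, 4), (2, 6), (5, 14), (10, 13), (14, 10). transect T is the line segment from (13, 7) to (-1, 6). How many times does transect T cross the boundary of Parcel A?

2

The segment meets the boundary at (2.083,6.22), (11.95,6.925).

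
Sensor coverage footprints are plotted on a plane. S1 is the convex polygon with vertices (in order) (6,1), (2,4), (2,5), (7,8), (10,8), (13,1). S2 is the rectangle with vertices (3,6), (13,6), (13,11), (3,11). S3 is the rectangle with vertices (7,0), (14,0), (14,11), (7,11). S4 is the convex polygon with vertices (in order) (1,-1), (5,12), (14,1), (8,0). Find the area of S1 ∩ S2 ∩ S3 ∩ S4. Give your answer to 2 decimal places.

4.18

The intersection is the polygon with vertices (7,6), (7,8), (8.273,8), (9.909,6).
By the shoelace formula its area is 4.18.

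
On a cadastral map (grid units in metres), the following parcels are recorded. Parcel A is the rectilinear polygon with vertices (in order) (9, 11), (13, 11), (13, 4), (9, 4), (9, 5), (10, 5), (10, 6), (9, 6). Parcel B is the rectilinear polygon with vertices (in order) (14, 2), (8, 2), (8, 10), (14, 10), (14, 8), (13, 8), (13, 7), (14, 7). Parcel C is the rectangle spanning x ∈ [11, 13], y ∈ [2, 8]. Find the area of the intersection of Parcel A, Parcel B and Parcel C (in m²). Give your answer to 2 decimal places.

8.00

The intersection is the polygon with vertices (13,7), (13,4), (11,4), (11,8), (13,8).
By the shoelace formula its area is 8.00.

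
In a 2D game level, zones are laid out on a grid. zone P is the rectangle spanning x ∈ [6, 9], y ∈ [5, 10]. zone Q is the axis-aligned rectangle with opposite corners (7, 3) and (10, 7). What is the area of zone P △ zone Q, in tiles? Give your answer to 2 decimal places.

19.00

|zone P∩zone Q|: x∈[7,9], y∈[5,7] → 2·2 = 4.
|zone P △ zone Q| = |zone P| + |zone Q| − 2·|zone P∩zone Q| = 15 + 12 − 8 = 19.00.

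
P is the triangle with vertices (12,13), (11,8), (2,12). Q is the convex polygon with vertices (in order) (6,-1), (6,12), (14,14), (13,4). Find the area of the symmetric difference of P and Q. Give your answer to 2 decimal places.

|P| = 24.5, |Q| = 84.5, |P∩Q| = 19.6111.
|P △ Q| = |P| + |Q| − 2·|P∩Q| = 24.5 + 84.5 − 39.2222 = 69.78.

69.78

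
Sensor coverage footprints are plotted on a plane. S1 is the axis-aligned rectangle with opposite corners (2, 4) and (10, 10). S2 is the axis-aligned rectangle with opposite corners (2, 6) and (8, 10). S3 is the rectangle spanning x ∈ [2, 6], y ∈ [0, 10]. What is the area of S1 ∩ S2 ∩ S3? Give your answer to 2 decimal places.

16.00

The intersection is the polygon with vertices (2,6), (2,10), (6,10), (6,6).
By the shoelace formula its area is 16.00.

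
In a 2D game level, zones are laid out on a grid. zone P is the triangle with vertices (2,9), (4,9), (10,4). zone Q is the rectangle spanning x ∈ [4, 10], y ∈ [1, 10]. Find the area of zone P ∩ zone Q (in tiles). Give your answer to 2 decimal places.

The intersection is the polygon with vertices (10,4), (4,7.75), (4,9).
By the shoelace formula its area is 3.75.

3.75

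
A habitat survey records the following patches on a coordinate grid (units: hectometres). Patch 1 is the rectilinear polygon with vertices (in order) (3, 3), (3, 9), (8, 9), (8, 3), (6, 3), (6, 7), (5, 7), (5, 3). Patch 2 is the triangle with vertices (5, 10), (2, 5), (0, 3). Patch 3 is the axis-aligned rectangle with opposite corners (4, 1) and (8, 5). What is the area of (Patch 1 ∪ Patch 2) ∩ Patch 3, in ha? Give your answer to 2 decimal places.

6.00

|Patch 1 ∪ Patch 2| = 27.5238.
|(Patch 1 ∪ Patch 2) ∩ Patch 3| = 6.00.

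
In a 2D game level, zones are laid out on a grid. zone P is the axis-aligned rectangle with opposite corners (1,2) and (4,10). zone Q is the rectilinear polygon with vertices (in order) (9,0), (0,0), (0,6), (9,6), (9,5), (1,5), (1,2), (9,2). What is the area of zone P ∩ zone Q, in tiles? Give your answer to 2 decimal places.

3.00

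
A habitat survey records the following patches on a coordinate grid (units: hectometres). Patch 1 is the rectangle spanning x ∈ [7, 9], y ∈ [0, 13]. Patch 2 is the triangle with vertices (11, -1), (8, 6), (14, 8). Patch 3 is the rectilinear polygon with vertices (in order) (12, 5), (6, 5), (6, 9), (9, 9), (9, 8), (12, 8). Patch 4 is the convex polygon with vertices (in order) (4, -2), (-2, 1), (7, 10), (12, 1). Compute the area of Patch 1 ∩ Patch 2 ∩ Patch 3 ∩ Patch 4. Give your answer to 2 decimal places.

The intersection is the polygon with vertices (9,6.333), (9,5), (8.429,5), (8,6).
By the shoelace formula its area is 0.95.

0.95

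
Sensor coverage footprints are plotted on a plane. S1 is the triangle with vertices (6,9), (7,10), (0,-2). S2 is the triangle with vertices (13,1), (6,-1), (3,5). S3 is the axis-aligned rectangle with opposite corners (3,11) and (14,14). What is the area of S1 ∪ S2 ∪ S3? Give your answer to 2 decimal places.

By inclusion–exclusion:
Individual areas: |S1| = 2.5, |S2| = 24, |S3| = 33.
|S1∩S2| = 0.1411.
|S1∩S3| = 0.
|S2∩S3| = 0.
|S1∩S2∩S3| = 0.
|S1 ∪ S2 ∪ S3| = 59.5 − 0.1411 + 0 = 59.36.

59.36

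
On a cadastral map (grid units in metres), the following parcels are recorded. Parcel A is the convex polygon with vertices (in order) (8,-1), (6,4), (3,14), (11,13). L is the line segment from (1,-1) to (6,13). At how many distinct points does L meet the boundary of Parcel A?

1

The segment meets the boundary at (4.533,8.891).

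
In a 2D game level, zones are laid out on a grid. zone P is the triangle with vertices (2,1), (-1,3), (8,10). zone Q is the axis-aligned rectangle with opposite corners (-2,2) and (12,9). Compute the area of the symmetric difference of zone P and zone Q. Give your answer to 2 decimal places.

|zone P| = 19.5, |zone Q| = 98, |zone P∩zone Q| = 18.1071.
|zone P △ zone Q| = |zone P| + |zone Q| − 2·|zone P∩zone Q| = 19.5 + 98 − 36.2143 = 81.29.

81.29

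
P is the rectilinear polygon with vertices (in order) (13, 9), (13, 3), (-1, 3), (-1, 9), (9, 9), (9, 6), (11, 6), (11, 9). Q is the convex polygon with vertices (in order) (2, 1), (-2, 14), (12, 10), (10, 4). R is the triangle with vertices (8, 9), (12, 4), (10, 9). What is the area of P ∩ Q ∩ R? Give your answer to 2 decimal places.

0.66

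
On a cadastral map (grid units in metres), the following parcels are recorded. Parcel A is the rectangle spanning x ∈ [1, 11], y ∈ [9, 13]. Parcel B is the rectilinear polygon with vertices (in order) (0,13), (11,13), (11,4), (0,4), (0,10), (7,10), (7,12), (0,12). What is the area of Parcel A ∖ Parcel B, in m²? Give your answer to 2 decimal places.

|Parcel A| = 40, |Parcel A∩Parcel B| = 28.
|Parcel A ∖ Parcel B| = |Parcel A| − |Parcel A∩Parcel B| = 40 − 28 = 12.00.

12.00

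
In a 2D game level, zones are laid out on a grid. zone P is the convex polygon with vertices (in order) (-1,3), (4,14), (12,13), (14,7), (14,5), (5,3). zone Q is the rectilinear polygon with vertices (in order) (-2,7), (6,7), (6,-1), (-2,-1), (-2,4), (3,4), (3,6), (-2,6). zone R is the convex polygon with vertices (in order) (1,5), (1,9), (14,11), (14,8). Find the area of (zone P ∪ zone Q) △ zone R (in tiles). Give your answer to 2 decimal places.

|zone P ∪ zone Q| = 152.4293.
|(zone P ∪ zone Q) ∩ zone R| = 42.4926.
|(zone P ∪ zone Q) △ zone R| = 152.4293 + 45.5 − 84.9852 = 112.94.

112.94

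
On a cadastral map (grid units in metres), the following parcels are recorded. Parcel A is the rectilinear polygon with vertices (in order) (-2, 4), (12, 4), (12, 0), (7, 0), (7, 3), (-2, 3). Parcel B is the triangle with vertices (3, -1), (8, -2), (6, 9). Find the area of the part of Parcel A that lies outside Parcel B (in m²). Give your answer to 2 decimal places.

25.26

|Parcel A| = 29, |Parcel A∩Parcel B| = 3.7409.
|Parcel A ∖ Parcel B| = |Parcel A| − |Parcel A∩Parcel B| = 29 − 3.7409 = 25.26.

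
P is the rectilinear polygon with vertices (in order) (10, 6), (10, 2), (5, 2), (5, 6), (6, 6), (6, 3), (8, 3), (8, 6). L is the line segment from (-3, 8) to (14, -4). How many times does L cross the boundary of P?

The segment meets the boundary at (5.5,2), (5,2.353).

2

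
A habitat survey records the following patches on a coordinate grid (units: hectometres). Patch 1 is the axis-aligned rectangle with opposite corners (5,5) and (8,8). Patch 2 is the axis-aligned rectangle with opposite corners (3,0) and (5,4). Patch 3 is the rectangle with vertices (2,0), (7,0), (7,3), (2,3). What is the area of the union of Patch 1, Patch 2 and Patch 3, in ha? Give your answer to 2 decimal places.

By inclusion–exclusion:
Individual areas: |Patch 1| = 9, |Patch 2| = 8, |Patch 3| = 15.
|Patch 1∩Patch 2| = 0 (no overlap).
|Patch 1∩Patch 3| = 0 (no overlap).
|Patch 2∩Patch 3|: x∈[3,5], y∈[0,3] → 2·3 = 6.
|Patch 1∩Patch 2∩Patch 3| = 0.
|Patch 1 ∪ Patch 2 ∪ Patch 3| = 32 − 6 + 0 = 26.00.

26.00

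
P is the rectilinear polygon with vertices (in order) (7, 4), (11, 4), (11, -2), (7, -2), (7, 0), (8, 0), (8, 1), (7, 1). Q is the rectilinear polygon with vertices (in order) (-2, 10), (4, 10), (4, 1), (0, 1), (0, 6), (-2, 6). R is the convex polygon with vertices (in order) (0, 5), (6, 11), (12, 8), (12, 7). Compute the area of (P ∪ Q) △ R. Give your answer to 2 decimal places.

|P ∪ Q| = 67.
|(P ∪ Q) ∩ R| = 6.6667.
|(P ∪ Q) △ R| = 67 + 33 − 13.3333 = 86.67.

86.67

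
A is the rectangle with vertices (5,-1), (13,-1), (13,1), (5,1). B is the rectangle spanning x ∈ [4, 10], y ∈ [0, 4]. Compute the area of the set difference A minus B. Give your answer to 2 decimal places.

|A∩B|: x∈[5,10], y∈[0,1] → 5·1 = 5.
|A| = 16.
|A ∖ B| = |A| − |A∩B| = 16 − 5 = 11.00.

11.00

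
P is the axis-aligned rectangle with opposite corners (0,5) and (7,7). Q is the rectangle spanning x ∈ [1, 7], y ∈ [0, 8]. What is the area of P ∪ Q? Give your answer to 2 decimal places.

By inclusion–exclusion:
Individual areas: |P| = 14, |Q| = 48.
|P∩Q|: x∈[1,7], y∈[5,7] → 6·2 = 12.
|P ∪ Q| = 62 − 12 = 50.00.

50.00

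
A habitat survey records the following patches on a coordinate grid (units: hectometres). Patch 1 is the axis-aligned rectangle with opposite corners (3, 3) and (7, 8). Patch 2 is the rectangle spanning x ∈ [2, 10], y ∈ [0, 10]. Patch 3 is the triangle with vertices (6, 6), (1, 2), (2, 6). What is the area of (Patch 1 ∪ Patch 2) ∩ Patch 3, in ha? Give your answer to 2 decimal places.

6.40

The region (Patch 1 ∪ Patch 2) ∩ Patch 3 is the polygon with vertices (2,6), (6,6), (2,2.8).
By the shoelace formula its area is 6.40.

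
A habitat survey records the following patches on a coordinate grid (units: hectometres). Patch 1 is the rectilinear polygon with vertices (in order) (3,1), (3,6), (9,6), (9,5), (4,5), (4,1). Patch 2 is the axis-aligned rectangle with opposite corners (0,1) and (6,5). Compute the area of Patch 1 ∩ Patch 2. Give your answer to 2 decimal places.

4.00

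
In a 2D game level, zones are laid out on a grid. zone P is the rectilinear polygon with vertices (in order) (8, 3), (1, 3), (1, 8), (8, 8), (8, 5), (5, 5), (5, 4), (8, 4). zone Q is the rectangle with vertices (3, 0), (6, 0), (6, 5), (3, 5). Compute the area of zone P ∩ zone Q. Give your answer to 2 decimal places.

5.00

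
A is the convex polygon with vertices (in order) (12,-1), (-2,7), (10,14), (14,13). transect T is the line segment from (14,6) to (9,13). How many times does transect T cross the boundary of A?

1

The segment meets the boundary at (13.167,7.167).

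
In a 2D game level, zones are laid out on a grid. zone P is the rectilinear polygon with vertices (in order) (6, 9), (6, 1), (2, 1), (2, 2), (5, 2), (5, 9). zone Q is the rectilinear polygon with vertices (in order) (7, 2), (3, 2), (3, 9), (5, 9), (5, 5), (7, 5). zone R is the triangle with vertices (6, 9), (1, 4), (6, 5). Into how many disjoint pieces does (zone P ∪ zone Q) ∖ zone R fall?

2

(zone P ∪ zone Q) ∖ zone R splits into 2 disjoint pieces (area 15.1, area 4.5).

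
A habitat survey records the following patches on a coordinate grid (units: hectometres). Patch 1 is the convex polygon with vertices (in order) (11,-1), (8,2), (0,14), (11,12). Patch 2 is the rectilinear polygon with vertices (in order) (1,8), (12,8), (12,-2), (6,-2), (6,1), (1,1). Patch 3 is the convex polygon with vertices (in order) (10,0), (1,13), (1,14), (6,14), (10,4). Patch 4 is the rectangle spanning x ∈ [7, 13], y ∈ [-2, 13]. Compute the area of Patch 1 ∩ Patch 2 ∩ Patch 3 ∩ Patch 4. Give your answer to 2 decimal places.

14.30

The intersection is the polygon with vertices (10,4), (10,0), (7,4.333), (7,8), (8.4,8).
By the shoelace formula its area is 14.30.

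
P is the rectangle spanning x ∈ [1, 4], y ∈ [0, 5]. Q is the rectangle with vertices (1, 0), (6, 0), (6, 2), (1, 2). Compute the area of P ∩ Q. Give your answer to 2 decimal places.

|P∩Q|: x∈[1,4], y∈[0,2] → 3·2 = 6.

6.00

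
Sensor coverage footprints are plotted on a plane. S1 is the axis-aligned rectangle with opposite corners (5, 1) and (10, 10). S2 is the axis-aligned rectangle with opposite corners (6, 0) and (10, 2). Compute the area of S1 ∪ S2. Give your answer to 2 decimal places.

By inclusion–exclusion:
Individual areas: |S1| = 45, |S2| = 8.
|S1∩S2|: x∈[6,10], y∈[1,2] → 4·1 = 4.
|S1 ∪ S2| = 53 − 4 = 49.00.

49.00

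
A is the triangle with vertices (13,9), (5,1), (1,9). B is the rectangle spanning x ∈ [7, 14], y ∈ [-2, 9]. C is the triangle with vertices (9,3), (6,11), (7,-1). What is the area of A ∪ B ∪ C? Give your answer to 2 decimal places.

108.20

By inclusion–exclusion:
Individual areas: |A| = 48, |B| = 77, |C| = 14.
|A∩B| = 18.
|A∩C| = 7.3467.
|B∩C| = 9.3333.
|A∩B∩C| = 3.8788.
|A ∪ B ∪ C| = 139 − 34.6801 + 3.8788 = 108.20.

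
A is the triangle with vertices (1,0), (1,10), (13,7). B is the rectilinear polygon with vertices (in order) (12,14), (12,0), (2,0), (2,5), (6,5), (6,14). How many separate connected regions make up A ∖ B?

A ∖ B splits into 2 disjoint pieces (area 26.5833, area 0.4167).

2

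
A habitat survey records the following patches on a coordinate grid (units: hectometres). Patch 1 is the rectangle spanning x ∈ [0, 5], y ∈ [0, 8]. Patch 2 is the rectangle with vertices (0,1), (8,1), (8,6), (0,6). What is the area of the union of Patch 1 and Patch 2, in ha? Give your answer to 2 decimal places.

55.00

By inclusion–exclusion:
Individual areas: |Patch 1| = 40, |Patch 2| = 40.
|Patch 1∩Patch 2|: x∈[0,5], y∈[1,6] → 5·5 = 25.
|Patch 1 ∪ Patch 2| = 80 − 25 = 55.00.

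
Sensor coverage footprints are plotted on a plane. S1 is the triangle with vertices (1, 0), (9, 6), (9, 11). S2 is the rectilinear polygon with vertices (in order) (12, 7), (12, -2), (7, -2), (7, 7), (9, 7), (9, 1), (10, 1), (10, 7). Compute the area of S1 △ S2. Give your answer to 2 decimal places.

|S1| = 20, |S2| = 39, |S1∩S2| = 3.5.
|S1 △ S2| = |S1| + |S2| − 2·|S1∩S2| = 20 + 39 − 7 = 52.00.

52.00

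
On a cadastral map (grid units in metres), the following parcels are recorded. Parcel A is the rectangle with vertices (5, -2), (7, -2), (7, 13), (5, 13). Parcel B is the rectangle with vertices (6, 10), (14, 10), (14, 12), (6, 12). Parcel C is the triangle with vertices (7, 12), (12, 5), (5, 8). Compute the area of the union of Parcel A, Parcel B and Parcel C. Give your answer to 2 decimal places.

By inclusion–exclusion:
Individual areas: |Parcel A| = 30, |Parcel B| = 16, |Parcel C| = 17.
|Parcel A∩Parcel B|: x∈[6,7], y∈[10,12] → 1·2 = 2.
|Parcel A∩Parcel C| = 4.8571.
|Parcel B∩Parcel C| = 2.4286.
|Parcel A∩Parcel B∩Parcel C| = 1.
|Parcel A ∪ Parcel B ∪ Parcel C| = 63 − 9.2857 + 1 = 54.71.

54.71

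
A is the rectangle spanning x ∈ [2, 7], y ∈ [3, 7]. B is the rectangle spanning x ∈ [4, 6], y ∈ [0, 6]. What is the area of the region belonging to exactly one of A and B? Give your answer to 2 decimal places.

|A∩B|: x∈[4,6], y∈[3,6] → 2·3 = 6.
|A △ B| = |A| + |B| − 2·|A∩B| = 20 + 12 − 12 = 20.00.

20.00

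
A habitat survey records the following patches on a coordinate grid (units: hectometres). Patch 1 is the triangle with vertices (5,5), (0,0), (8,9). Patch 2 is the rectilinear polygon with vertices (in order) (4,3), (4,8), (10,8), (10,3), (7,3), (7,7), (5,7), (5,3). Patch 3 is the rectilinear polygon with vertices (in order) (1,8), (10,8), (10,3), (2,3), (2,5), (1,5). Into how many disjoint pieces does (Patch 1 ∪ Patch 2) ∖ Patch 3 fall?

(Patch 1 ∪ Patch 2) ∖ Patch 3 splits into 2 disjoint pieces (area 0.5, area 0.0694).

2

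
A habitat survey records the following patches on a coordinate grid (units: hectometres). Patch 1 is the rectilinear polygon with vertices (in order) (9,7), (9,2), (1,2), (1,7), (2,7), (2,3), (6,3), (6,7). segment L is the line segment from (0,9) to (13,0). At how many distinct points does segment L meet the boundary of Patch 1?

The segment meets the boundary at (9,2.769), (6,4.846).

2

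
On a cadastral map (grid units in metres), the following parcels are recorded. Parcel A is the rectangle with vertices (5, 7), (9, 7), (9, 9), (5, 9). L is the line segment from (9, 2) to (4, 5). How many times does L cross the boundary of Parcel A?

0

The segment lies entirely outside Parcel A and never meets its boundary.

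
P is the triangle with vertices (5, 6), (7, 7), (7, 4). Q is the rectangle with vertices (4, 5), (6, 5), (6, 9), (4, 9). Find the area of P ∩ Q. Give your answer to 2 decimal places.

The intersection is the polygon with vertices (6,6.5), (6,5), (5,6).
By the shoelace formula its area is 0.75.

0.75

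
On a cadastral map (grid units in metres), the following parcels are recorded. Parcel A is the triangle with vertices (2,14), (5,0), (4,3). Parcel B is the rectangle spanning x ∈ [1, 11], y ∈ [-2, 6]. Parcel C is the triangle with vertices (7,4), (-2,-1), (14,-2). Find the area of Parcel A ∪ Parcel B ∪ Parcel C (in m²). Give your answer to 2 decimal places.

87.40

By inclusion–exclusion:
Individual areas: |Parcel A| = 2.5, |Parcel B| = 80, |Parcel C| = 44.5.
|Parcel A∩Parcel B| = 1.461.
|Parcel A∩Parcel C| = 0.3746.
|Parcel B∩Parcel C| = 38.1429.
|Parcel A∩Parcel B∩Parcel C| = 0.3746.
|Parcel A ∪ Parcel B ∪ Parcel C| = 127 − 39.9785 + 0.3746 = 87.40.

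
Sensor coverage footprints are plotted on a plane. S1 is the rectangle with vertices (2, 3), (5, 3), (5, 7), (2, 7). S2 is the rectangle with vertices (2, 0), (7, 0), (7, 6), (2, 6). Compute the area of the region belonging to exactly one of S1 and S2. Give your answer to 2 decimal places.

24.00

|S1∩S2|: x∈[2,5], y∈[3,6] → 3·3 = 9.
|S1 △ S2| = |S1| + |S2| − 2·|S1∩S2| = 12 + 30 − 18 = 24.00.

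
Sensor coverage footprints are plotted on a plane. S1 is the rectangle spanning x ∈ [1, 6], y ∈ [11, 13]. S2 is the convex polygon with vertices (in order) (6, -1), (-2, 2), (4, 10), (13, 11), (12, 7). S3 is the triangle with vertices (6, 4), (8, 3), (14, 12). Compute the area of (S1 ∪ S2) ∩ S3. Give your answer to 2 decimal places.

The region (S1 ∪ S2) ∩ S3 is the polygon with vertices (12.8,10.2), (8,3), (6,4), (13,11).
By the shoelace formula its area is 11.70.

11.70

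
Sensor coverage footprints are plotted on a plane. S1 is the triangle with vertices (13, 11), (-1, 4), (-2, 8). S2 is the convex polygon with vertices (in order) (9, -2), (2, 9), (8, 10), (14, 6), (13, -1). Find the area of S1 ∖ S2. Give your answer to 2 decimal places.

|S1| = 31.5, |S1∩S2| = 12.4187.
|S1 ∖ S2| = |S1| − |S1∩S2| = 31.5 − 12.4187 = 19.08.

19.08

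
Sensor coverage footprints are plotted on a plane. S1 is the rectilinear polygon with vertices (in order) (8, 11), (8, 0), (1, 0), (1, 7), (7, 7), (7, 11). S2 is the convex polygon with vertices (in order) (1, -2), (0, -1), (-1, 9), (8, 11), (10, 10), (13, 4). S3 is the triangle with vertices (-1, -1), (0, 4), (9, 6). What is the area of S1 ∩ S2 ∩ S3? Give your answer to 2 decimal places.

The intersection is the polygon with vertices (1,4.222), (8,5.778), (8,5.3), (1,0.4).
By the shoelace formula its area is 15.05.

15.05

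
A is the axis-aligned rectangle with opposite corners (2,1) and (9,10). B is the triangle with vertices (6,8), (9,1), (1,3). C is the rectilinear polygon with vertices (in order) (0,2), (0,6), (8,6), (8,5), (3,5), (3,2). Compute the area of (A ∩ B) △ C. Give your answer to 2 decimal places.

30.48

|A ∩ B| = 24.375.
|(A ∩ B) ∩ C| = 5.4464.
|(A ∩ B) △ C| = 24.375 + 17 − 10.8929 = 30.48.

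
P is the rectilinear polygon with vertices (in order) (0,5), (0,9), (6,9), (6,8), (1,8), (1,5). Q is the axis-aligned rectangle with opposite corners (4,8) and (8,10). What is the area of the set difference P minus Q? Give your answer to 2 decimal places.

|P| = 9, |P∩Q| = 2.
|P ∖ Q| = |P| − |P∩Q| = 9 − 2 = 7.00.

7.00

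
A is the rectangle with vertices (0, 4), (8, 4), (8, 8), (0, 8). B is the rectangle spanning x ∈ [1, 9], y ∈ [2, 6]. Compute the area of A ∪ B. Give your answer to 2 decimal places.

By inclusion–exclusion:
Individual areas: |A| = 32, |B| = 32.
|A∩B|: x∈[1,8], y∈[4,6] → 7·2 = 14.
|A ∪ B| = 64 − 14 = 50.00.

50.00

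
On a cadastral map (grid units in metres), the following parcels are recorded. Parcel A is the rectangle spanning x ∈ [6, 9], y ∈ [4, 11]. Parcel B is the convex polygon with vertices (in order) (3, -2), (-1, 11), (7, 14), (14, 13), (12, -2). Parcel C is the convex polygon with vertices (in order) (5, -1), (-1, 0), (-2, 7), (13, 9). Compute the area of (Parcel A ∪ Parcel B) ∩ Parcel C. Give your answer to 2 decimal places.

66.52

The region (Parcel A ∪ Parcel B) ∩ Parcel C is the polygon with vertices (0.143,7.286), (13,9), (5,-1), (2.568,-0.595).
By the shoelace formula its area is 66.52.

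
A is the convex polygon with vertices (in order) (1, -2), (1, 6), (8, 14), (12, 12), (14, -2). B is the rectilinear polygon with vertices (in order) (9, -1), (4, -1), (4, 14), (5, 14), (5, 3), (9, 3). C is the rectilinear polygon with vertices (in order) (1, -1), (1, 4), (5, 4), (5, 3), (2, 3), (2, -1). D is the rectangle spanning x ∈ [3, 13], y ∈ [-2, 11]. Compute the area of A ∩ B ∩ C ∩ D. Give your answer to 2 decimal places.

1.00

The intersection is the polygon with vertices (4,3), (4,4), (5,4), (5,3).
By the shoelace formula its area is 1.00.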